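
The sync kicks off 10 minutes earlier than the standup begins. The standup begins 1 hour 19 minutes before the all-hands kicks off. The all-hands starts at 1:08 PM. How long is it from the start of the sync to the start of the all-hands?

The standup starts at 1:08 PM − 79 min = 11:49 AM.
The sync starts at 11:49 AM − 10 min = 11:39 AM.
From 11:39 AM to 1:08 PM is 1 hour 29 minutes.

1 hour 29 minutes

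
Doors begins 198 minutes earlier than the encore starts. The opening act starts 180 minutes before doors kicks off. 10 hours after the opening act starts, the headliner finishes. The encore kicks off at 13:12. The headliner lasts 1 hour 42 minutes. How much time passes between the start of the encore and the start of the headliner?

Doors starts at 13:12 − 198 min = 09:54.
The opening act starts at 09:54 − 180 min = 06:54.
The headliner ends at 06:54 + 600 min = 16:54.
The headliner starts at 16:54 − 102 min = 15:12.
From 13:12 to 15:12 is 2 hours.

2 hours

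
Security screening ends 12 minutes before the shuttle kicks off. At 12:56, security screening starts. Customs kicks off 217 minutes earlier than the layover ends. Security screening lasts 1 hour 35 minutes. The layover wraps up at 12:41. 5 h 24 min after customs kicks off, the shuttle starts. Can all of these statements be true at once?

Customs starts at 12:41 − 217 min = 09:04.
The shuttle starts at 09:04 + 324 min = 14:28.
Security screening ends at 14:28 − 12 min = 14:16.
Security screening starts at 14:16 − 95 min = 12:41.
But security screening is also said to start at 12:56 — a 15-minute conflict.

No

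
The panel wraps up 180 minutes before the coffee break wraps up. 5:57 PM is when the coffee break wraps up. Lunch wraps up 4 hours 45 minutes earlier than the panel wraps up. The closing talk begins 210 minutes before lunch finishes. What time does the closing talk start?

The panel ends at 5:57 PM − 180 min = 2:57 PM.
Lunch ends at 2:57 PM − 285 min = 10:12 AM.
The closing talk starts at 10:12 AM − 210 min = 6:42 AM.

6:42 AM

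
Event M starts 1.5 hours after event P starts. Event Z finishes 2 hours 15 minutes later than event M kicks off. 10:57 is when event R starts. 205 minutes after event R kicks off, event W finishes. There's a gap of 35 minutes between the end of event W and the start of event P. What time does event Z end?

18:42

Event W ends at 10:57 + 205 min = 14:22.
Event P starts at 14:22 + 35 min = 14:57.
Event M starts at 14:57 + 90 min = 16:27.
Event Z ends at 16:27 + 135 min = 18:42.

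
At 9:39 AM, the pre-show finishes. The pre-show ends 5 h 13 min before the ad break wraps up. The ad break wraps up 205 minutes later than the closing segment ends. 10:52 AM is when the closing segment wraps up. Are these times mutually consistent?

The ad break ends at 10:52 AM + 205 min = 2:17 PM.
The pre-show ends at 2:17 PM − 313 min = 9:04 AM.
But the pre-show is also said to end at 9:39 AM — a 35-minute conflict.

No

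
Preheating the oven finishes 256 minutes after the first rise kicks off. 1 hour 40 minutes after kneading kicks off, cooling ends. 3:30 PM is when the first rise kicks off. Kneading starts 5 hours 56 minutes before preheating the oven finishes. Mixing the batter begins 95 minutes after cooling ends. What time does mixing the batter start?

Preheating the oven ends at 3:30 PM + 256 min = 7:46 PM.
Kneading starts at 7:46 PM − 356 min = 1:50 PM.
Cooling ends at 1:50 PM + 100 min = 3:30 PM.
Mixing the batter starts at 3:30 PM + 95 min = 5:05 PM.

5:05 PM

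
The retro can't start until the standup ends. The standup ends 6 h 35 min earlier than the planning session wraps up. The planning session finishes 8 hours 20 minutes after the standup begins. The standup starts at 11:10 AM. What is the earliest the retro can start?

12:55 PM

The planning session ends at 11:10 AM + 500 min = 7:30 PM.
The standup ends at 7:30 PM − 395 min = 12:55 PM.
The retro is bounded by the standup, so the earliest it can start is 12:55 PM.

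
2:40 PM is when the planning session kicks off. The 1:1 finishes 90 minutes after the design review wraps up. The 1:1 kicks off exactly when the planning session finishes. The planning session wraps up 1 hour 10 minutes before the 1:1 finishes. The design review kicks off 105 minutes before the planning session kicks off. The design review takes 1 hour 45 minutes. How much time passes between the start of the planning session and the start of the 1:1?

20 minutes

The design review starts at 2:40 PM − 105 min = 12:55 PM.
The design review ends at 12:55 PM + 105 min = 2:40 PM.
The 1:1 ends at 2:40 PM + 90 min = 4:10 PM.
The planning session ends at 4:10 PM − 70 min = 3:00 PM.
So the 1:1 starts at 3:00 PM.
From 2:40 PM to 3:00 PM is 20 minutes.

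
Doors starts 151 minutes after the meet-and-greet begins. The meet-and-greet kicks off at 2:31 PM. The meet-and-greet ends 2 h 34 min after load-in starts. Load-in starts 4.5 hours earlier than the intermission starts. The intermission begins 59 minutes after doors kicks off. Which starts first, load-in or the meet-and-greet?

Doors starts at 2:31 PM + 151 min = 5:02 PM.
The intermission starts at 5:02 PM + 59 min = 6:01 PM.
Load-in starts at 6:01 PM − 270 min = 1:31 PM.
Load-in starts at 1:31 PM and the meet-and-greet starts at 2:31 PM, so load-in is first.

load-in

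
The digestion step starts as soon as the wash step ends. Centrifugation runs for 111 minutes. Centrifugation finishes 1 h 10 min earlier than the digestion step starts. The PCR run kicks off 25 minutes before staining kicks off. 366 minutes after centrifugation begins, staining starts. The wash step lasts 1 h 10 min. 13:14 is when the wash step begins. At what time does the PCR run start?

The wash step ends at 13:14 + 70 min = 14:24.
So the digestion step starts at 14:24.
Centrifugation ends at 14:24 − 70 min = 13:14.
Centrifugation starts at 13:14 − 111 min = 11:23.
Staining starts at 11:23 + 366 min = 17:29.
The PCR run starts at 17:29 − 25 min = 17:04.

17:04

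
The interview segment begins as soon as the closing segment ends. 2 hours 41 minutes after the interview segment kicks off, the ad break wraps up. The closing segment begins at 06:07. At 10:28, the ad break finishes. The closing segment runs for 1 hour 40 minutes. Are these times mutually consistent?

Yes

The closing segment ends at 06:07 + 100 min = 07:47.
So the interview segment starts at 07:47.
The ad break ends at 07:47 + 161 min = 10:28.
That matches the stated 10:28, so the schedule is consistent.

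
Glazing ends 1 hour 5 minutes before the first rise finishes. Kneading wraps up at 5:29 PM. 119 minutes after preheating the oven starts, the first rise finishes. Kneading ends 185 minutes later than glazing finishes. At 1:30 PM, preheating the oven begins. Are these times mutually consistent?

Yes

The first rise ends at 1:30 PM + 119 min = 3:29 PM.
Glazing ends at 3:29 PM − 65 min = 2:24 PM.
Kneading ends at 2:24 PM + 185 min = 5:29 PM.
That matches the stated 5:29 PM, so the schedule is consistent.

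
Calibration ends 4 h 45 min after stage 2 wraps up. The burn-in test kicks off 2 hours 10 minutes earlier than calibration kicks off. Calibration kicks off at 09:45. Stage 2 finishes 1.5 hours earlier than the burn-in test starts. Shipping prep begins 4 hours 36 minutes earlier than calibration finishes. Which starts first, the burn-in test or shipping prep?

shipping prep

The burn-in test starts at 09:45 − 130 min = 07:35.
Stage 2 ends at 07:35 − 90 min = 06:05.
Calibration ends at 06:05 + 285 min = 10:50.
Shipping prep starts at 10:50 − 276 min = 06:14.
The burn-in test starts at 07:35 and shipping prep starts at 06:14, so shipping prep is first.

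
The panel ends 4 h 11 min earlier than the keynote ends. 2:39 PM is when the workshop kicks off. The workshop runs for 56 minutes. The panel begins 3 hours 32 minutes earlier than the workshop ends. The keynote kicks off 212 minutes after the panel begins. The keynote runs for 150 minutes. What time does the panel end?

The workshop ends at 2:39 PM + 56 min = 3:35 PM.
The panel starts at 3:35 PM − 212 min = 12:03 PM.
The keynote starts at 12:03 PM + 212 min = 3:35 PM.
The keynote ends at 3:35 PM + 150 min = 6:05 PM.
The panel ends at 6:05 PM − 251 min = 1:54 PM.

1:54 PM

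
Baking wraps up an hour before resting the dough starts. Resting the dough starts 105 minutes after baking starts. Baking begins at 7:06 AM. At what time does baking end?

Resting the dough starts at 7:06 AM + 105 min = 8:51 AM.
Baking ends at 8:51 AM − 60 min = 7:51 AM.

7:51 AM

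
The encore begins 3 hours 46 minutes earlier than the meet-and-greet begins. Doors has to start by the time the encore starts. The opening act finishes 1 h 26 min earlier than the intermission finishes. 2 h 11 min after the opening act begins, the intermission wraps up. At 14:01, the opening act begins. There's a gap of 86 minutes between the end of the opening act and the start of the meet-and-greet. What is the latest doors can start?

12:26

The intermission ends at 14:01 + 131 min = 16:12.
The opening act ends at 16:12 − 86 min = 14:46.
The meet-and-greet starts at 14:46 + 86 min = 16:12.
The encore starts at 16:12 − 226 min = 12:26.
Doors is bounded by the encore, so the latest it can start is 12:26.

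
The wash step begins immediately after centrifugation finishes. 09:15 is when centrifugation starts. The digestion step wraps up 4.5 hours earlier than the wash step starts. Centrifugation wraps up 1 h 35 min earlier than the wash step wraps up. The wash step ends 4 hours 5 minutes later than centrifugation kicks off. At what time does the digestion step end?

07:15

The wash step ends at 09:15 + 245 min = 13:20.
Centrifugation ends at 13:20 − 95 min = 11:45.
So the wash step starts at 11:45.
The digestion step ends at 11:45 − 270 min = 07:15.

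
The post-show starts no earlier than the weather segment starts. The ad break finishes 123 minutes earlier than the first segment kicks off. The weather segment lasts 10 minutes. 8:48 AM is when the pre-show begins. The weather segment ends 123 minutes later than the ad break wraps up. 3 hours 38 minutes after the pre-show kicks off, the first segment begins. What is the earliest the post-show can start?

The first segment starts at 8:48 AM + 218 min = 12:26 PM.
The ad break ends at 12:26 PM − 123 min = 10:23 AM.
The weather segment ends at 10:23 AM + 123 min = 12:26 PM.
The weather segment starts at 12:26 PM − 10 min = 12:16 PM.
The post-show is bounded by the weather segment, so the earliest it can start is 12:16 PM.

12:16 PM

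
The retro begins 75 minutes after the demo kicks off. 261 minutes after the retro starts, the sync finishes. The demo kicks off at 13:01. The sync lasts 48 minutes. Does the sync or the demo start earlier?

The retro starts at 13:01 + 75 min = 14:16.
The sync ends at 14:16 + 261 min = 18:37.
The sync starts at 18:37 − 48 min = 17:49.
The sync starts at 17:49 and the demo starts at 13:01, so the demo is first.

the demo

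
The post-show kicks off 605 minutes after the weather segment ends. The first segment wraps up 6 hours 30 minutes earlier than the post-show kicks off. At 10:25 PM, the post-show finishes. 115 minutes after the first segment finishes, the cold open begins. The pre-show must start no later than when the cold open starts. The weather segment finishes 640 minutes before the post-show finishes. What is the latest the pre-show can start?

5:15 PM

The weather segment ends at 10:25 PM − 640 min = 11:45 AM.
The post-show starts at 11:45 AM + 605 min = 9:50 PM.
The first segment ends at 9:50 PM − 390 min = 3:20 PM.
The cold open starts at 3:20 PM + 115 min = 5:15 PM.
The pre-show is bounded by the cold open, so the latest it can start is 5:15 PM.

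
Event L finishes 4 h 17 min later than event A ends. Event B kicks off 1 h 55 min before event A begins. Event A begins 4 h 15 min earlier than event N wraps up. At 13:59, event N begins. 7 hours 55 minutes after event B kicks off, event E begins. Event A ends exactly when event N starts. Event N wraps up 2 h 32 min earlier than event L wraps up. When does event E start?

17:29

Event A ends at 13:59.
Event L ends at 13:59 + 257 min = 18:16.
Event N ends at 18:16 − 152 min = 15:44.
Event A starts at 15:44 − 255 min = 11:29.
Event B starts at 11:29 − 115 min = 09:34.
Event E starts at 09:34 + 475 min = 17:29.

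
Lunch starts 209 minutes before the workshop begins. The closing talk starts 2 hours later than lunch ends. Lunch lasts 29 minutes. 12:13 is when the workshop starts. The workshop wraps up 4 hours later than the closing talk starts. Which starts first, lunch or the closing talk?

lunch

Lunch starts at 12:13 − 209 min = 08:44.
Lunch ends at 08:44 + 29 min = 09:13.
The closing talk starts at 09:13 + 120 min = 11:13.
Lunch starts at 08:44 and the closing talk starts at 11:13, so lunch is first.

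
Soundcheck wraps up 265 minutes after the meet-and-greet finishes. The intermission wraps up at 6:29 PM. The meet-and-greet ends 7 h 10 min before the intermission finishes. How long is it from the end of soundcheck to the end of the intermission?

165 minutes

The meet-and-greet ends at 6:29 PM − 430 min = 11:19 AM.
Soundcheck ends at 11:19 AM + 265 min = 3:44 PM.
From 3:44 PM to 6:29 PM is 165 minutes.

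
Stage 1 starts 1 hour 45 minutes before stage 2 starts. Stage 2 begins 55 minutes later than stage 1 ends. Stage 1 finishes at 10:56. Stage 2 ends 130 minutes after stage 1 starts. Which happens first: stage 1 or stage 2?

Stage 2 starts at 10:56 + 55 min = 11:51.
Stage 1 starts at 11:51 − 105 min = 10:06.
Stage 1 starts at 10:06 and stage 2 starts at 11:51, so stage 1 is first.

stage 1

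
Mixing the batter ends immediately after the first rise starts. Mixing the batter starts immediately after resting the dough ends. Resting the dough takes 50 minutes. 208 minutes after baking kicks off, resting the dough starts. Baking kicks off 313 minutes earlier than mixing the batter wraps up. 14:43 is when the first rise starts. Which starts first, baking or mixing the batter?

baking

Mixing the batter ends at 14:43.
Baking starts at 14:43 − 313 min = 09:30.
Resting the dough starts at 09:30 + 208 min = 12:58.
Resting the dough ends at 12:58 + 50 min = 13:48.
So mixing the batter starts at 13:48.
Baking starts at 09:30 and mixing the batter starts at 13:48, so baking is first.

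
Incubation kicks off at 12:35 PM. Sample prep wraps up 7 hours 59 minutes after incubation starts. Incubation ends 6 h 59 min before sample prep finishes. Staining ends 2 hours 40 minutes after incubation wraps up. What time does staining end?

4:15 PM

Sample prep ends at 12:35 PM + 479 min = 8:34 PM.
Incubation ends at 8:34 PM − 419 min = 1:35 PM.
Staining ends at 1:35 PM + 160 min = 4:15 PM.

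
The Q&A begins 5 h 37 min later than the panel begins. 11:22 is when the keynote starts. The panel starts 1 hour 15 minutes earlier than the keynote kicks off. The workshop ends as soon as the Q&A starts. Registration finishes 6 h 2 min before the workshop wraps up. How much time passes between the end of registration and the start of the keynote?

The panel starts at 11:22 − 75 min = 10:07.
The Q&A starts at 10:07 + 337 min = 15:44.
So the workshop ends at 15:44.
Registration ends at 15:44 − 362 min = 09:42.
From 09:42 to 11:22 is 1 h 40 min.

1 h 40 min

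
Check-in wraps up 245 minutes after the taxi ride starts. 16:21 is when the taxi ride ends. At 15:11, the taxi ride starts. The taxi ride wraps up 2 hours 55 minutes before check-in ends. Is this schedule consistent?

Check-in ends at 15:11 + 245 min = 19:16.
The taxi ride ends at 19:16 − 175 min = 16:21.
That matches the stated 16:21, so the schedule is consistent.

Yes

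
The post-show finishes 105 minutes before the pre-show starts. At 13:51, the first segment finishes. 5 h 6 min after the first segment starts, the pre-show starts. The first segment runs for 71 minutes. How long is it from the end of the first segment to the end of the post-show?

2 h 10 min

The first segment starts at 13:51 − 71 min = 12:40.
The pre-show starts at 12:40 + 306 min = 17:46.
The post-show ends at 17:46 − 105 min = 16:01.
From 13:51 to 16:01 is 2 h 10 min.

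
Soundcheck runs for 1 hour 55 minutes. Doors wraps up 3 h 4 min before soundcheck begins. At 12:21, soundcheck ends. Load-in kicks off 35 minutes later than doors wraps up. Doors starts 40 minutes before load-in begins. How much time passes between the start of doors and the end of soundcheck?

5 hours 4 minutes

Soundcheck starts at 12:21 − 115 min = 10:26.
Doors ends at 10:26 − 184 min = 07:22.
Load-in starts at 07:22 + 35 min = 07:57.
Doors starts at 07:57 − 40 min = 07:17.
From 07:17 to 12:21 is 5 hours 4 minutes.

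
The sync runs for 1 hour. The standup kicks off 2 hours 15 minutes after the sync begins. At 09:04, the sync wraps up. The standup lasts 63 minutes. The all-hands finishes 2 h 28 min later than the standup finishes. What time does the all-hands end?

The sync starts at 09:04 − 60 min = 08:04.
The standup starts at 08:04 + 135 min = 10:19.
The standup ends at 10:19 + 63 min = 11:22.
The all-hands ends at 11:22 + 148 min = 13:50.

13:50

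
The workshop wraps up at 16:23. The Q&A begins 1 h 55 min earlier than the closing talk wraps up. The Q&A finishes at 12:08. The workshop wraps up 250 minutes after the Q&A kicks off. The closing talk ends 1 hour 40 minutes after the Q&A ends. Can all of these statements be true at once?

No

The closing talk ends at 12:08 + 100 min = 13:48.
The Q&A starts at 13:48 − 115 min = 11:53.
The workshop ends at 11:53 + 250 min = 16:03.
But the workshop is also said to end at 16:23 — a 20-minute conflict.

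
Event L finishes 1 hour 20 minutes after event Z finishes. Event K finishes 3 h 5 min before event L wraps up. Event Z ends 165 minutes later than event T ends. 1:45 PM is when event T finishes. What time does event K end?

Event Z ends at 1:45 PM + 165 min = 4:30 PM.
Event L ends at 4:30 PM + 80 min = 5:50 PM.
Event K ends at 5:50 PM − 185 min = 2:45 PM.

2:45 PM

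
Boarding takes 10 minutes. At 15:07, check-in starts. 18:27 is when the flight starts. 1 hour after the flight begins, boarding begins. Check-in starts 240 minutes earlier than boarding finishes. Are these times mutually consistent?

No

Boarding starts at 18:27 + 60 min = 19:27.
Boarding ends at 19:27 + 10 min = 19:37.
Check-in starts at 19:37 − 240 min = 15:37.
But check-in is also said to start at 15:07 — a 30-minute conflict.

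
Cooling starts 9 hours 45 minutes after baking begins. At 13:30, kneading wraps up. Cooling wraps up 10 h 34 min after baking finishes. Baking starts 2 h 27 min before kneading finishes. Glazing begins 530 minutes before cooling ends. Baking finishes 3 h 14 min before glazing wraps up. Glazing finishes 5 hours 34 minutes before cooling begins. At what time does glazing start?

Baking starts at 13:30 − 147 min = 11:03.
Cooling starts at 11:03 + 585 min = 20:48.
Glazing ends at 20:48 − 334 min = 15:14.
Baking ends at 15:14 − 194 min = 12:00.
Cooling ends at 12:00 + 634 min = 22:34.
Glazing starts at 22:34 − 530 min = 13:44.

13:44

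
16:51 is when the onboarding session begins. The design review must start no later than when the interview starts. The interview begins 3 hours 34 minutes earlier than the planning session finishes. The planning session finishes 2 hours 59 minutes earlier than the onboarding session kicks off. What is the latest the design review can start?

The planning session ends at 16:51 − 179 min = 13:52.
The interview starts at 13:52 − 214 min = 10:18.
The design review is bounded by the interview, so the latest it can start is 10:18.

10:18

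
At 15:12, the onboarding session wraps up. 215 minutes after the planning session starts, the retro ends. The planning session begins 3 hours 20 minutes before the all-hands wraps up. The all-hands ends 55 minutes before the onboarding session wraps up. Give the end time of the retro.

The all-hands ends at 15:12 − 55 min = 14:17.
The planning session starts at 14:17 − 200 min = 10:57.
The retro ends at 10:57 + 215 min = 14:32.

14:32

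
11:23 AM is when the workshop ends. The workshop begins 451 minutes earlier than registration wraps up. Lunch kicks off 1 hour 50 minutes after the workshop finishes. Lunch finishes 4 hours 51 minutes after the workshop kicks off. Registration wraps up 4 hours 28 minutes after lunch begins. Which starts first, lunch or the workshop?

Lunch starts at 11:23 AM + 110 min = 1:13 PM.
Registration ends at 1:13 PM + 268 min = 5:41 PM.
The workshop starts at 5:41 PM − 451 min = 10:10 AM.
Lunch starts at 1:13 PM and the workshop starts at 10:10 AM, so the workshop is first.

the workshop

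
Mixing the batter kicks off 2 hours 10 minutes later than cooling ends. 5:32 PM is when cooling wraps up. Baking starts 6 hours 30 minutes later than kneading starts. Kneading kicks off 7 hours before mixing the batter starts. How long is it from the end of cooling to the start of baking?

1 h 40 min

Mixing the batter starts at 5:32 PM + 130 min = 7:42 PM.
Kneading starts at 7:42 PM − 420 min = 12:42 PM.
Baking starts at 12:42 PM + 390 min = 7:12 PM.
From 5:32 PM to 7:12 PM is 1 h 40 min.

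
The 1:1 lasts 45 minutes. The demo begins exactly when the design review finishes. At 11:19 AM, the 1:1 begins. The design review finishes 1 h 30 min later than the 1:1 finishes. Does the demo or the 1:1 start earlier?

the 1:1

The 1:1 ends at 11:19 AM + 45 min = 12:04 PM.
The design review ends at 12:04 PM + 90 min = 1:34 PM.
So the demo starts at 1:34 PM.
The demo starts at 1:34 PM and the 1:1 starts at 11:19 AM, so the 1:1 is first.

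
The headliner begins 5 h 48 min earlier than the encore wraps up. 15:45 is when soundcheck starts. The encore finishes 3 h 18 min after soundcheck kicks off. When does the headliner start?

13:15

The encore ends at 15:45 + 198 min = 19:03.
The headliner starts at 19:03 − 348 min = 13:15.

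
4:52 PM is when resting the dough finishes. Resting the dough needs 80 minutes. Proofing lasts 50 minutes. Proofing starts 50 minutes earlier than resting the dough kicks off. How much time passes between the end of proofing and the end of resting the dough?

1 h 20 min

Resting the dough starts at 4:52 PM − 80 min = 3:32 PM.
Proofing starts at 3:32 PM − 50 min = 2:42 PM.
Proofing ends at 2:42 PM + 50 min = 3:32 PM.
From 3:32 PM to 4:52 PM is 1 h 20 min.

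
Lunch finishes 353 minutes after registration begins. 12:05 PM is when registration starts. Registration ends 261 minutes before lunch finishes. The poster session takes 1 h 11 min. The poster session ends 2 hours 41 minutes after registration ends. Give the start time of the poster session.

3:07 PM

Lunch ends at 12:05 PM + 353 min = 5:58 PM.
Registration ends at 5:58 PM − 261 min = 1:37 PM.
The poster session ends at 1:37 PM + 161 min = 4:18 PM.
The poster session starts at 4:18 PM − 71 min = 3:07 PM.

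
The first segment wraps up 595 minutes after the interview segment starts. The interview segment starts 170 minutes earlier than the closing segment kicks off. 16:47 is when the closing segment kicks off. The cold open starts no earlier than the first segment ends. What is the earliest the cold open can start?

23:52

The interview segment starts at 16:47 − 170 min = 13:57.
The first segment ends at 13:57 + 595 min = 23:52.
The cold open is bounded by the first segment, so the earliest it can start is 23:52.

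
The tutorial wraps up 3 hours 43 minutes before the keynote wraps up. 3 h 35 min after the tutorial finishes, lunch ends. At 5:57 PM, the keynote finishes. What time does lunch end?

5:49 PM

The tutorial ends at 5:57 PM − 223 min = 2:14 PM.
Lunch ends at 2:14 PM + 215 min = 5:49 PM.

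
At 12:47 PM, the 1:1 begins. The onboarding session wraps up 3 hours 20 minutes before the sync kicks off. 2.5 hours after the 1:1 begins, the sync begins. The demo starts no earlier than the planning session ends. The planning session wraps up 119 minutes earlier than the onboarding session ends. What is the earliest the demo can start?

9:58 AM

The sync starts at 12:47 PM + 150 min = 3:17 PM.
The onboarding session ends at 3:17 PM − 200 min = 11:57 AM.
The planning session ends at 11:57 AM − 119 min = 9:58 AM.
The demo is bounded by the planning session, so the earliest it can start is 9:58 AM.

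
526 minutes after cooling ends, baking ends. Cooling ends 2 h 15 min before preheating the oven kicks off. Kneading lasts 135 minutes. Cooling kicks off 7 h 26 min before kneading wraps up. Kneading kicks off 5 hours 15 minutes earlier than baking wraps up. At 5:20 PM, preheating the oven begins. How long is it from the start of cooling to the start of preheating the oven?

Cooling ends at 5:20 PM − 135 min = 3:05 PM.
Baking ends at 3:05 PM + 526 min = 11:51 PM.
Kneading starts at 11:51 PM − 315 min = 6:36 PM.
Kneading ends at 6:36 PM + 135 min = 8:51 PM.
Cooling starts at 8:51 PM − 446 min = 1:25 PM.
From 1:25 PM to 5:20 PM is 235 minutes.

235 minutes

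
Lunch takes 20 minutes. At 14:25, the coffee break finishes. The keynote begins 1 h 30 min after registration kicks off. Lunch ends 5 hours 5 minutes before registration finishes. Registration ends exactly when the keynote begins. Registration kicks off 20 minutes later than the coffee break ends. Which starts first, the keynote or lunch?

lunch

Registration starts at 14:25 + 20 min = 14:45.
The keynote starts at 14:45 + 90 min = 16:15.
So registration ends at 16:15.
Lunch ends at 16:15 − 305 min = 11:10.
Lunch starts at 11:10 − 20 min = 10:50.
The keynote starts at 16:15 and lunch starts at 10:50, so lunch is first.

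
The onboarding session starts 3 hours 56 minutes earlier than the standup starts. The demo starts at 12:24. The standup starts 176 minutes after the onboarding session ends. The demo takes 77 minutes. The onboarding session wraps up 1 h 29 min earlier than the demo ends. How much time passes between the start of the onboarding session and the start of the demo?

The demo ends at 12:24 + 77 min = 13:41.
The onboarding session ends at 13:41 − 89 min = 12:12.
The standup starts at 12:12 + 176 min = 15:08.
The onboarding session starts at 15:08 − 236 min = 11:12.
From 11:12 to 12:24 is 72 minutes.

72 minutes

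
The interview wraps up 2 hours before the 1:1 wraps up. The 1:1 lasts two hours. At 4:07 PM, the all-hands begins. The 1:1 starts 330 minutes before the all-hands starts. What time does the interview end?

The 1:1 starts at 4:07 PM − 330 min = 10:37 AM.
The 1:1 ends at 10:37 AM + 120 min = 12:37 PM.
The interview ends at 12:37 PM − 120 min = 10:37 AM.

10:37 AM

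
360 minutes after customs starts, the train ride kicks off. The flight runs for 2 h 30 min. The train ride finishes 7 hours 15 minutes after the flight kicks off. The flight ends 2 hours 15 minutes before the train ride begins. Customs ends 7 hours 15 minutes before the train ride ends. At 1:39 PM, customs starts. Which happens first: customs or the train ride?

customs

The train ride starts at 1:39 PM + 360 min = 7:39 PM.
Customs starts at 1:39 PM and the train ride starts at 7:39 PM, so customs is first.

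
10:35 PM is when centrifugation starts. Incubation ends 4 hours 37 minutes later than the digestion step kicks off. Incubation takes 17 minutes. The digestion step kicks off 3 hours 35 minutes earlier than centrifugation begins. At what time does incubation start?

11:20 PM

The digestion step starts at 10:35 PM − 215 min = 7:00 PM.
Incubation ends at 7:00 PM + 277 min = 11:37 PM.
Incubation starts at 11:37 PM − 17 min = 11:20 PM.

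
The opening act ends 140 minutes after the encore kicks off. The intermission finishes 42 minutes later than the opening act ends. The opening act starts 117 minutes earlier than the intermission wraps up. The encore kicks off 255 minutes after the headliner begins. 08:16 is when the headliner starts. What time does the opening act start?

The encore starts at 08:16 + 255 min = 12:31.
The opening act ends at 12:31 + 140 min = 14:51.
The intermission ends at 14:51 + 42 min = 15:33.
The opening act starts at 15:33 − 117 min = 13:36.

13:36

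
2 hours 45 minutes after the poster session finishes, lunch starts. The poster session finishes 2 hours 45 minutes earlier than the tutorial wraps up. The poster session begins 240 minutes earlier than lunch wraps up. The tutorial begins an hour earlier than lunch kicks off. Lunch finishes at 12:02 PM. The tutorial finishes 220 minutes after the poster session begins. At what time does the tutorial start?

10:42 AM

The poster session starts at 12:02 PM − 240 min = 8:02 AM.
The tutorial ends at 8:02 AM + 220 min = 11:42 AM.
The poster session ends at 11:42 AM − 165 min = 8:57 AM.
Lunch starts at 8:57 AM + 165 min = 11:42 AM.
The tutorial starts at 11:42 AM − 60 min = 10:42 AM.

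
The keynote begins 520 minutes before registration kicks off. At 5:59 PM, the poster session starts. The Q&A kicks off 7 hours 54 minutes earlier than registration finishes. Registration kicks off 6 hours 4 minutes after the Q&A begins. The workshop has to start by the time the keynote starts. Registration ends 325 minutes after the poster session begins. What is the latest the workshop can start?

12:54 PM

Registration ends at 5:59 PM + 325 min = 11:24 PM.
The Q&A starts at 11:24 PM − 474 min = 3:30 PM.
Registration starts at 3:30 PM + 364 min = 9:34 PM.
The keynote starts at 9:34 PM − 520 min = 12:54 PM.
The workshop is bounded by the keynote, so the latest it can start is 12:54 PM.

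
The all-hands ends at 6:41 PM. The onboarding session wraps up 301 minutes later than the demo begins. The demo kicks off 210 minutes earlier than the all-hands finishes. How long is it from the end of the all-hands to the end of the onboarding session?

91 minutes

The demo starts at 6:41 PM − 210 min = 3:11 PM.
The onboarding session ends at 3:11 PM + 301 min = 8:12 PM.
From 6:41 PM to 8:12 PM is 91 minutes.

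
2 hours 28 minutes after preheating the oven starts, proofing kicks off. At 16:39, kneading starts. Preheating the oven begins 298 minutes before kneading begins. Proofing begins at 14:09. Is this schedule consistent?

Preheating the oven starts at 16:39 − 298 min = 11:41.
Proofing starts at 11:41 + 148 min = 14:09.
That matches the stated 14:09, so the schedule is consistent.

Yes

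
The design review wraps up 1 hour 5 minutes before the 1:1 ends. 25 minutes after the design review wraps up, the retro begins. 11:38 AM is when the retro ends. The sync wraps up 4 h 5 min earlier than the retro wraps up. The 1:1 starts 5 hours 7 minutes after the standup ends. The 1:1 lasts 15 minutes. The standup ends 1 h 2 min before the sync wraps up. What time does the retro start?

11:13 AM

The sync ends at 11:38 AM − 245 min = 7:33 AM.
The standup ends at 7:33 AM − 62 min = 6:31 AM.
The 1:1 starts at 6:31 AM + 307 min = 11:38 AM.
The 1:1 ends at 11:38 AM + 15 min = 11:53 AM.
The design review ends at 11:53 AM − 65 min = 10:48 AM.
The retro starts at 10:48 AM + 25 min = 11:13 AM.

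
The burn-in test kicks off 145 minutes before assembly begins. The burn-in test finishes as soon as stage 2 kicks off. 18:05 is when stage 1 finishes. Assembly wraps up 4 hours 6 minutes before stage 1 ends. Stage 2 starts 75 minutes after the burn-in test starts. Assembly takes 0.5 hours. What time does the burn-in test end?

12:19

Assembly ends at 18:05 − 246 min = 13:59.
Assembly starts at 13:59 − 30 min = 13:29.
The burn-in test starts at 13:29 − 145 min = 11:04.
Stage 2 starts at 11:04 + 75 min = 12:19.
So the burn-in test ends at 12:19.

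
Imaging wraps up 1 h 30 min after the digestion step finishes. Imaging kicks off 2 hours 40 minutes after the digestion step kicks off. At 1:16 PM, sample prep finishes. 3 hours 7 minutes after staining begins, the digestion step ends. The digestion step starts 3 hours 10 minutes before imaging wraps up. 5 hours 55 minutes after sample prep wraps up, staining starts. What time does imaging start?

11:18 PM

Staining starts at 1:16 PM + 355 min = 7:11 PM.
The digestion step ends at 7:11 PM + 187 min = 10:18 PM.
Imaging ends at 10:18 PM + 90 min = 11:48 PM.
The digestion step starts at 11:48 PM − 190 min = 8:38 PM.
Imaging starts at 8:38 PM + 160 min = 11:18 PM.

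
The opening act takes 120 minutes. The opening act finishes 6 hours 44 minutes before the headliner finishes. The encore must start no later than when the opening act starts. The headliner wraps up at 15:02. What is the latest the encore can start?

06:18

The opening act ends at 15:02 − 404 min = 08:18.
The opening act starts at 08:18 − 120 min = 06:18.
The encore is bounded by the opening act, so the latest it can start is 06:18.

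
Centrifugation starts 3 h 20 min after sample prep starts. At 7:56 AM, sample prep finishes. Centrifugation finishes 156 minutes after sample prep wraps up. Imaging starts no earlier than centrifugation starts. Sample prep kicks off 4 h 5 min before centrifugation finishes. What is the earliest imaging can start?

9:47 AM

Centrifugation ends at 7:56 AM + 156 min = 10:32 AM.
Sample prep starts at 10:32 AM − 245 min = 6:27 AM.
Centrifugation starts at 6:27 AM + 200 min = 9:47 AM.
Imaging is bounded by centrifugation, so the earliest it can start is 9:47 AM.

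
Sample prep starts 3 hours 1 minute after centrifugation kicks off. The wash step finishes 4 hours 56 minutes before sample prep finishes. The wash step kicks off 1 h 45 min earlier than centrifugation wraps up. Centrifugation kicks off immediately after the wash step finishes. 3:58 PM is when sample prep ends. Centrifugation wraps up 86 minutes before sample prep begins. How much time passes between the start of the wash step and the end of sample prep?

5 h 6 min

The wash step ends at 3:58 PM − 296 min = 11:02 AM.
So centrifugation starts at 11:02 AM.
Sample prep starts at 11:02 AM + 181 min = 2:03 PM.
Centrifugation ends at 2:03 PM − 86 min = 12:37 PM.
The wash step starts at 12:37 PM − 105 min = 10:52 AM.
From 10:52 AM to 3:58 PM is 5 h 6 min.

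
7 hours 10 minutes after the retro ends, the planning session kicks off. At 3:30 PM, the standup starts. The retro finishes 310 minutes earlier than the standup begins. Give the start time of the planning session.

5:30 PM

The retro ends at 3:30 PM − 310 min = 10:20 AM.
The planning session starts at 10:20 AM + 430 min = 5:30 PM.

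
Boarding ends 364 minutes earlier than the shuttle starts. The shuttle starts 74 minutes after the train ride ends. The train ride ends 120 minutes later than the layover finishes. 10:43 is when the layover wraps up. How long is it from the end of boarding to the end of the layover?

170 minutes

The train ride ends at 10:43 + 120 min = 12:43.
The shuttle starts at 12:43 + 74 min = 13:57.
Boarding ends at 13:57 − 364 min = 07:53.
From 07:53 to 10:43 is 170 minutes.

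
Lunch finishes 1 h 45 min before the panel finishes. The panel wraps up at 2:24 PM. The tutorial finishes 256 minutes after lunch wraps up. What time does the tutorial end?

4:55 PM

Lunch ends at 2:24 PM − 105 min = 12:39 PM.
The tutorial ends at 12:39 PM + 256 min = 4:55 PM.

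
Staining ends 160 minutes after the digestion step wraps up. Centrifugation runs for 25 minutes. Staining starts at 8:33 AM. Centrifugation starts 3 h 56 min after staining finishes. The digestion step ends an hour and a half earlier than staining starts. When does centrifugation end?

2:04 PM

The digestion step ends at 8:33 AM − 90 min = 7:03 AM.
Staining ends at 7:03 AM + 160 min = 9:43 AM.
Centrifugation starts at 9:43 AM + 236 min = 1:39 PM.
Centrifugation ends at 1:39 PM + 25 min = 2:04 PM.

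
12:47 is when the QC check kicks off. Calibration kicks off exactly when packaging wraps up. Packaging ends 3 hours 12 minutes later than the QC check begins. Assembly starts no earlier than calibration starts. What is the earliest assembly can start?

15:59

Packaging ends at 12:47 + 192 min = 15:59.
So calibration starts at 15:59.
Assembly is bounded by calibration, so the earliest it can start is 15:59.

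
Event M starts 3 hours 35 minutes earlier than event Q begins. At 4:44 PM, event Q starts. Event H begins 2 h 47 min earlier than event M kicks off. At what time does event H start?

Event M starts at 4:44 PM − 215 min = 1:09 PM.
Event H starts at 1:09 PM − 167 min = 10:22 AM.

10:22 AM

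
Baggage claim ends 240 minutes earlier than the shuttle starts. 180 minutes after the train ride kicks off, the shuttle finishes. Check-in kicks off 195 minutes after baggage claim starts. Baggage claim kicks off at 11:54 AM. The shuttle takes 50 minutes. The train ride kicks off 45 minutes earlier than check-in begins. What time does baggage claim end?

Check-in starts at 11:54 AM + 195 min = 3:09 PM.
The train ride starts at 3:09 PM − 45 min = 2:24 PM.
The shuttle ends at 2:24 PM + 180 min = 5:24 PM.
The shuttle starts at 5:24 PM − 50 min = 4:34 PM.
Baggage claim ends at 4:34 PM − 240 min = 12:34 PM.

12:34 PM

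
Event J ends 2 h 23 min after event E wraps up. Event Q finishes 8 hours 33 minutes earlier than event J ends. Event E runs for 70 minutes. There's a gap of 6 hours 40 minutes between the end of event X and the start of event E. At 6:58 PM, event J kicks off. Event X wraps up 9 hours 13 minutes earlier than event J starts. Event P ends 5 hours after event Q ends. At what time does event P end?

Event X ends at 6:58 PM − 553 min = 9:45 AM.
Event E starts at 9:45 AM + 400 min = 4:25 PM.
Event E ends at 4:25 PM + 70 min = 5:35 PM.
Event J ends at 5:35 PM + 143 min = 7:58 PM.
Event Q ends at 7:58 PM − 513 min = 11:25 AM.
Event P ends at 11:25 AM + 300 min = 4:25 PM.

4:25 PM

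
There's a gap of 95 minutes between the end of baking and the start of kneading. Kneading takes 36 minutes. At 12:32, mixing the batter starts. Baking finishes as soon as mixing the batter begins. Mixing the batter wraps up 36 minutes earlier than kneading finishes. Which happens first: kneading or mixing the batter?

mixing the batter

Baking ends at 12:32.
Kneading starts at 12:32 + 95 min = 14:07.
Kneading starts at 14:07 and mixing the batter starts at 12:32, so mixing the batter is first.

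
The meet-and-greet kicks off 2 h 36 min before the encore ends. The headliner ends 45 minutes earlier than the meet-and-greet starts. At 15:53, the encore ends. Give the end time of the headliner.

The meet-and-greet starts at 15:53 − 156 min = 13:17.
The headliner ends at 13:17 − 45 min = 12:32.

12:32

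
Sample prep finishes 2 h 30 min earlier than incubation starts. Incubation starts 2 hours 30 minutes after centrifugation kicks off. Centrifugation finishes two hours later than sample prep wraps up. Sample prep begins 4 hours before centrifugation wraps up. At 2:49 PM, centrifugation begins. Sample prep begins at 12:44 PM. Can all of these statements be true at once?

Incubation starts at 2:49 PM + 150 min = 5:19 PM.
Sample prep ends at 5:19 PM − 150 min = 2:49 PM.
Centrifugation ends at 2:49 PM + 120 min = 4:49 PM.
Sample prep starts at 4:49 PM − 240 min = 12:49 PM.
But sample prep is also said to start at 12:44 PM — a 5-minute conflict.

No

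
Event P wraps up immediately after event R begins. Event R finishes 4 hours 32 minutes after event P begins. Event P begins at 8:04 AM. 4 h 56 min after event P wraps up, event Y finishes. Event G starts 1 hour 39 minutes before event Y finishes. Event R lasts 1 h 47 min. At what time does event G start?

2:06 PM

Event R ends at 8:04 AM + 272 min = 12:36 PM.
Event R starts at 12:36 PM − 107 min = 10:49 AM.
So event P ends at 10:49 AM.
Event Y ends at 10:49 AM + 296 min = 3:45 PM.
Event G starts at 3:45 PM − 99 min = 2:06 PM.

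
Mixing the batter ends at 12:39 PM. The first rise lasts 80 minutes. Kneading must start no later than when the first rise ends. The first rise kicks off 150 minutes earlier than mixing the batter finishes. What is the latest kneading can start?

11:29 AM

The first rise starts at 12:39 PM − 150 min = 10:09 AM.
The first rise ends at 10:09 AM + 80 min = 11:29 AM.
Kneading is bounded by the first rise, so the latest it can start is 11:29 AM.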